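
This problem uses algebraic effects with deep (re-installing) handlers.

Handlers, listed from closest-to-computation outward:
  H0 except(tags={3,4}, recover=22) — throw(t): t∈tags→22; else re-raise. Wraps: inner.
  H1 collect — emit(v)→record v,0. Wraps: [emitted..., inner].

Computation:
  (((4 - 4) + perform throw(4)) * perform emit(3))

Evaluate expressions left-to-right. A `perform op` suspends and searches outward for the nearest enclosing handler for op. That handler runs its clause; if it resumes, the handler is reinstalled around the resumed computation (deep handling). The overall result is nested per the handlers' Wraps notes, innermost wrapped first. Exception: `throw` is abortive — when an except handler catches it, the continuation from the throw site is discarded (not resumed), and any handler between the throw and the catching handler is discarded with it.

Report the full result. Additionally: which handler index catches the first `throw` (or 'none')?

Evaluation trace:
throw(4) @ H0 caught ⇒ 22
H1 returns [22]
= [22]

Answer: [22] ; first throw caught by: H0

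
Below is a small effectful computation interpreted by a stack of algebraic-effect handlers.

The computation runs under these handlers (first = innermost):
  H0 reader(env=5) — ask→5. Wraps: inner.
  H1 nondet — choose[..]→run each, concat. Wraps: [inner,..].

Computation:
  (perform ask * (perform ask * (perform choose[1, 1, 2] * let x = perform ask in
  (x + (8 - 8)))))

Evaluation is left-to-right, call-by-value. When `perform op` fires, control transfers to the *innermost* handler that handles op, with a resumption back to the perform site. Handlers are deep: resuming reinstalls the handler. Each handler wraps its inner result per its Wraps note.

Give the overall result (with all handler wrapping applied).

Answer: [125, 125, 250]

Working:
ask @ H0 ⇒ 5
ask @ H0 ⇒ 5
choose[1, 1, 2] @ H1
  branch[0] choose=1:
    ask @ H0 ⇒ 5
    H0 returns 125
    H1 returns [125]
  branch[1] choose=1:
    ask @ H0 ⇒ 5
    H0 returns 125
    H1 returns [125]
  branch[2] choose=2:
    ask @ H0 ⇒ 5
    H0 returns 250
    H1 returns [250]
= [125, 125, 250]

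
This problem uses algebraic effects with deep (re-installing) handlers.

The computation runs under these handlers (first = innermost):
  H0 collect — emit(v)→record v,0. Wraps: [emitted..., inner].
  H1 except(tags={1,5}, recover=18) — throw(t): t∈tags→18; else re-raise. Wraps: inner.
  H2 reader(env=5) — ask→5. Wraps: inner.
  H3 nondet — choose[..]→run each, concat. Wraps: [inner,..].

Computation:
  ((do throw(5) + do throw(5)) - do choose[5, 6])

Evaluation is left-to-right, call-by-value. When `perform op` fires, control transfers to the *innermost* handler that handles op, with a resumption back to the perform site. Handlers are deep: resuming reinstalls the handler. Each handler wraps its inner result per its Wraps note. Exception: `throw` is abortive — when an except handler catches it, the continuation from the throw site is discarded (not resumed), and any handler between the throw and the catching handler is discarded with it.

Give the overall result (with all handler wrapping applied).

Working:
throw(5) @ H1 caught ⇒ 18
H2 returns 18
H3 returns [18]
= [18]

Answer: [18]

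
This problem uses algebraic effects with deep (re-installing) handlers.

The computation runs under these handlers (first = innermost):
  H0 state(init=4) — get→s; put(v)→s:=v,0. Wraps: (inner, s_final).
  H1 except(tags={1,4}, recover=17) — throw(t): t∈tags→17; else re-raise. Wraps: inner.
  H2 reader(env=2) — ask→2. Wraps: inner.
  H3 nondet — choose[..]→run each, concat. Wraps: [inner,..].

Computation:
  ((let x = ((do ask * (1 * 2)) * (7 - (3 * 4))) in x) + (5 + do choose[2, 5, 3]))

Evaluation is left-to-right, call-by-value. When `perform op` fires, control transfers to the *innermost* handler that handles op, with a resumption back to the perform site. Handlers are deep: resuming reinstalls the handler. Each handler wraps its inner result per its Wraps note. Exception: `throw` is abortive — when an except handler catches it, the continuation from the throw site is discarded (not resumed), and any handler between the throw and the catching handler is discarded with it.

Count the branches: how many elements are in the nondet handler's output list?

Answer: 3

Working:
ask @ H2 ⇒ 2
choose[2, 5, 3] @ H3
  branch[0] choose=2:
    H0 returns (-13, 4)
    H1 returns (-13, 4)
    H2 returns (-13, 4)
    H3 returns [(-13, 4)]
  branch[1] choose=5:
    H0 returns (-10, 4)
    H1 returns (-10, 4)
    H2 returns (-10, 4)
    H3 returns [(-10, 4)]
  branch[2] choose=3:
    H0 returns (-12, 4)
    H1 returns (-12, 4)
    H2 returns (-12, 4)
    H3 returns [(-12, 4)]
= [(-13, 4), (-10, 4), (-12, 4)]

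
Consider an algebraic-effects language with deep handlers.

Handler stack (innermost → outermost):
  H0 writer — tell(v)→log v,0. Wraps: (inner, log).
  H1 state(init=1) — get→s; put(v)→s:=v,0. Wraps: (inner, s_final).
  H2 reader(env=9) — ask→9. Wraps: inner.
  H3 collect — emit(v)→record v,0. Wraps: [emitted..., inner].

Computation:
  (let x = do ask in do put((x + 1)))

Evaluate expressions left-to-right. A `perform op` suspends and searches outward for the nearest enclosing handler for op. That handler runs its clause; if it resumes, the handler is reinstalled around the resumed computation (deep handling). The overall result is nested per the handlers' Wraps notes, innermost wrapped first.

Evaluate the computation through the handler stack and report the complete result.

Step-by-step:
ask @ H2 ⇒ 9
put(10) @ H1 ⇒ s:=10
H0 returns (0, ())
H1 returns ((0, ()), 10)
H2 returns ((0, ()), 10)
H3 returns [((0, ()), 10)]
= [((0, ()), 10)]

Answer: [((0, ()), 10)]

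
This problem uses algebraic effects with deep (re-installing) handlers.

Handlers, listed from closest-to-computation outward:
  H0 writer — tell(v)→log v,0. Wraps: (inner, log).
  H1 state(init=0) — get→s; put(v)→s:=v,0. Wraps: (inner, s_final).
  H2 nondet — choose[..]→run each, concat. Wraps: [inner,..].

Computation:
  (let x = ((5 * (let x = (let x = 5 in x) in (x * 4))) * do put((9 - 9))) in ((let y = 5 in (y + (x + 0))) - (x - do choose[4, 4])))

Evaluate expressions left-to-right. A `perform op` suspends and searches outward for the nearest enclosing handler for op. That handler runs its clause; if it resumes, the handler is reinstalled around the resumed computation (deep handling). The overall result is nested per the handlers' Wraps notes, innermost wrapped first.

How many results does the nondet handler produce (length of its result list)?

Answer: 2

Step-by-step:
put(0) @ H1 ⇒ s:=0
choose[4, 4] @ H2
  branch[0] choose=4:
    H0 returns (9, ())
    H1 returns ((9, ()), 0)
    H2 returns [((9, ()), 0)]
  branch[1] choose=4:
    H0 returns (9, ())
    H1 returns ((9, ()), 0)
    H2 returns [((9, ()), 0)]
= [((9, ()), 0), ((9, ()), 0)]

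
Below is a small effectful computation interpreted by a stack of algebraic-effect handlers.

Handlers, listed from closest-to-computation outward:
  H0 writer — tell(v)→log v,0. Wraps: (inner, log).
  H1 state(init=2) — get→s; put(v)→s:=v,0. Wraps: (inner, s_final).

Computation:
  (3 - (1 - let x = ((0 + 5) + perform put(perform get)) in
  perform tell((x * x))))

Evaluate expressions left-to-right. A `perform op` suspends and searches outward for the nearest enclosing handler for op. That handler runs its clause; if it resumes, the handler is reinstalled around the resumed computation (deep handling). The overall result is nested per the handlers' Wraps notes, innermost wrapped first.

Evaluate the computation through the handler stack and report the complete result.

Answer: ((2, (25)), 2)

Evaluation trace:
get @ H1 ⇒ 2
put(2) @ H1 ⇒ s:=2
tell(25) @ H0 ⇒ log+=25
H0 returns (2, (25))
H1 returns ((2, (25)), 2)
= ((2, (25)), 2)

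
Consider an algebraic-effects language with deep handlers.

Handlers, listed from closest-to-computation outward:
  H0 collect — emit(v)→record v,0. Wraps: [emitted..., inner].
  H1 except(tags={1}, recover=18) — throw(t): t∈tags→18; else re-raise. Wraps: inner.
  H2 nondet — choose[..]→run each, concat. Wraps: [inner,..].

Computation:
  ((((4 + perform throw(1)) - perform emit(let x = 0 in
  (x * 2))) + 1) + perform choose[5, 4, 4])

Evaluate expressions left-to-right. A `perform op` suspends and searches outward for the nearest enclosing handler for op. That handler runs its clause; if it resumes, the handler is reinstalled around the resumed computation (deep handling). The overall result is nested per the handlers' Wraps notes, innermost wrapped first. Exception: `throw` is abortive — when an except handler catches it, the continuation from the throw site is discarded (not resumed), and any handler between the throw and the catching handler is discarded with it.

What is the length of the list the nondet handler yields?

Step-by-step:
throw(1) @ H1 caught ⇒ 18
H2 returns [18]
= [18]

Answer: 1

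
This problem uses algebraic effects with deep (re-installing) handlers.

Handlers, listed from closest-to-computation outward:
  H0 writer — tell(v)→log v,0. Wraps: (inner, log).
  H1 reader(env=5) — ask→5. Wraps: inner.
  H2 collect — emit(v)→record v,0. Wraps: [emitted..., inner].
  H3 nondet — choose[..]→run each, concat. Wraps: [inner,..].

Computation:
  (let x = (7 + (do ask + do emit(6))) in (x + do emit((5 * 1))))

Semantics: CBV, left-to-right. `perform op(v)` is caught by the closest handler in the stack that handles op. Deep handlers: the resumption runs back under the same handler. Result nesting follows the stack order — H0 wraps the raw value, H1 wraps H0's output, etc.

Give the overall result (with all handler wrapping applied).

Evaluation trace:
ask @ H1 ⇒ 5
emit(6) @ H2 ⇒ out+=6
emit(5) @ H2 ⇒ out+=5
H0 returns (12, ())
H1 returns (12, ())
H2 returns [6, 5, (12, ())]
H3 returns [[6, 5, (12, ())]]
= [[6, 5, (12, ())]]

Answer: [[6, 5, (12, ())]]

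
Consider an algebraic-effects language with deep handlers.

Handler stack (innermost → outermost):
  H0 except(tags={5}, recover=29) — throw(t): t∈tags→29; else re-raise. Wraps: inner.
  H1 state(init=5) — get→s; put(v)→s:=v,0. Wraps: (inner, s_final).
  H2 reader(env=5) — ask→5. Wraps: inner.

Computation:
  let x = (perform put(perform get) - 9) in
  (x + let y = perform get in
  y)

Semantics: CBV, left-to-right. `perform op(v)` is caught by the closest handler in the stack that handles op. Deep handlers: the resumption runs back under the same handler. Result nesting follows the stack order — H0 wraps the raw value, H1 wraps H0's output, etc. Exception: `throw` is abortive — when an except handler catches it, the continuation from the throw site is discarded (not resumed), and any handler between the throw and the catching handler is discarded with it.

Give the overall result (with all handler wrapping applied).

Answer: (-4, 5)

Step-by-step:
get @ H1 ⇒ 5
put(5) @ H1 ⇒ s:=5
get @ H1 ⇒ 5
H0 returns -4
H1 returns (-4, 5)
H2 returns (-4, 5)
= (-4, 5)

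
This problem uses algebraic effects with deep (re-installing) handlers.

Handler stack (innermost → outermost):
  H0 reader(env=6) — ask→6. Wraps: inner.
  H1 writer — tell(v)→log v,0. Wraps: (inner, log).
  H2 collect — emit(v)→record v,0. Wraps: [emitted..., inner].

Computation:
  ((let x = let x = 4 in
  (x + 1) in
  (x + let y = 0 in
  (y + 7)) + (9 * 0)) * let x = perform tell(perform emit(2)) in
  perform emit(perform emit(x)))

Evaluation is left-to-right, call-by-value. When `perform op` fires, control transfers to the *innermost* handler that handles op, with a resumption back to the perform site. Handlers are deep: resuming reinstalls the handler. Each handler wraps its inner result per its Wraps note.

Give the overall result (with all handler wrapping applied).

Step-by-step:
emit(2) @ H2 ⇒ out+=2
tell(0) @ H1 ⇒ log+=0
emit(0) @ H2 ⇒ out+=0
emit(0) @ H2 ⇒ out+=0
H0 returns 0
H1 returns (0, (0))
H2 returns [2, 0, 0, (0, (0))]
= [2, 0, 0, (0, (0))]

Answer: [2, 0, 0, (0, (0))]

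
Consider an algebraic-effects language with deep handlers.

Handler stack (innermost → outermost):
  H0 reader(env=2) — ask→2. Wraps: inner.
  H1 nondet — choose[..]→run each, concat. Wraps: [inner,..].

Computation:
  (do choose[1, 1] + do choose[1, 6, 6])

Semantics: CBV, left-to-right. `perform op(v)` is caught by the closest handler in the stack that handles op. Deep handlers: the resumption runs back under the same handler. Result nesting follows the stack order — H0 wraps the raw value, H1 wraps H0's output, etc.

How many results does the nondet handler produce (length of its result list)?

Answer: 6

Evaluation trace:
choose[1, 1] @ H1
  branch[0] choose=1:
    choose[1, 6, 6] @ H1
      branch[0] choose=1:
        H0 returns 2
        H1 returns [2]
      branch[1] choose=6:
        H0 returns 7
        H1 returns [7]
      branch[2] choose=6:
        H0 returns 7
        H1 returns [7]
  branch[1] choose=1:
    choose[1, 6, 6] @ H1
      branch[0] choose=1:
        H0 returns 2
        H1 returns [2]
      branch[1] choose=6:
        H0 returns 7
        H1 returns [7]
      branch[2] choose=6:
        H0 returns 7
        H1 returns [7]
= [2, 7, 7, 2, 7, 7]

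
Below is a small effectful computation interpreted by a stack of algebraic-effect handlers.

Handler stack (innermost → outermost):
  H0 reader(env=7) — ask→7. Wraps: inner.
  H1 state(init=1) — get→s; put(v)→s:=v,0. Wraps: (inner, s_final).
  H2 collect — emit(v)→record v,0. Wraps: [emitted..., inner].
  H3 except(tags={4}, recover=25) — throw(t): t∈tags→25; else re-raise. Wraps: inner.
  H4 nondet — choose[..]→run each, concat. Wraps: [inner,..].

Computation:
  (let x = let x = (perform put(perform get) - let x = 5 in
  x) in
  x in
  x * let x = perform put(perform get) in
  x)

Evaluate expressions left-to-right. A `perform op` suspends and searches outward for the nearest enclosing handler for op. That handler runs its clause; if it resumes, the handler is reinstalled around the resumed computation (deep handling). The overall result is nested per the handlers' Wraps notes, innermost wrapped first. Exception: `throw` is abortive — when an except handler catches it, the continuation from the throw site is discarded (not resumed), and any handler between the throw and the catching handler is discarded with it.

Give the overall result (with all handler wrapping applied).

Answer: [[(0, 1)]]

Step-by-step:
get @ H1 ⇒ 1
put(1) @ H1 ⇒ s:=1
get @ H1 ⇒ 1
put(1) @ H1 ⇒ s:=1
H0 returns 0
H1 returns (0, 1)
H2 returns [(0, 1)]
H3 returns [(0, 1)]
H4 returns [[(0, 1)]]
= [[(0, 1)]]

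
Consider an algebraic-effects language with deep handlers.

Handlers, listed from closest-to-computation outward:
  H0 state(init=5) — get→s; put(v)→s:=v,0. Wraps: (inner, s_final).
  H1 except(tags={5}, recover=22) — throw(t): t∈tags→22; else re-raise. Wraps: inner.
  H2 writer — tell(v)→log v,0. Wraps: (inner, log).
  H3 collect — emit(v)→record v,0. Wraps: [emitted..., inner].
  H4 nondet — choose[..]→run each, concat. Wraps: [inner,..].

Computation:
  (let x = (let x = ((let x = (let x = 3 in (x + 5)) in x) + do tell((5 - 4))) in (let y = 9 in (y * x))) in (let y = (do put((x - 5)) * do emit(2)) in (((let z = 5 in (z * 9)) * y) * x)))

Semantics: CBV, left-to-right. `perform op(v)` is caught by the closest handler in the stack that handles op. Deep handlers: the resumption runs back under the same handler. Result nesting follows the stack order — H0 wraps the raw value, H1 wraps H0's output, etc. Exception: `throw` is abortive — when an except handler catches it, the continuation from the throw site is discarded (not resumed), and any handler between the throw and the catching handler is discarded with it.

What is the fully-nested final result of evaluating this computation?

Answer: [[2, ((0, 67), (1))]]

Working:
tell(1) @ H2 ⇒ log+=1
put(67) @ H0 ⇒ s:=67
emit(2) @ H3 ⇒ out+=2
H0 returns (0, 67)
H1 returns (0, 67)
H2 returns ((0, 67), (1))
H3 returns [2, ((0, 67), (1))]
H4 returns [[2, ((0, 67), (1))]]
= [[2, ((0, 67), (1))]]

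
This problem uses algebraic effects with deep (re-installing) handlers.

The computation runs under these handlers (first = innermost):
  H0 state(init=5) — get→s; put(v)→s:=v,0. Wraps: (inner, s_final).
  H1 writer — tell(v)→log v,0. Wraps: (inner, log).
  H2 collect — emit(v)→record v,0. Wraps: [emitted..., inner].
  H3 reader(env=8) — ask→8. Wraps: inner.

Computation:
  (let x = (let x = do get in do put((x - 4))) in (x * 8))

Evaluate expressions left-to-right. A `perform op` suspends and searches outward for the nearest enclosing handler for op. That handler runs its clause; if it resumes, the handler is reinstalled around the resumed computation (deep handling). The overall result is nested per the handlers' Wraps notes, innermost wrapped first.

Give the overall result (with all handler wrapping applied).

Answer: [((0, 1), ())]

Step-by-step:
get @ H0 ⇒ 5
put(1) @ H0 ⇒ s:=1
H0 returns (0, 1)
H1 returns ((0, 1), ())
H2 returns [((0, 1), ())]
H3 returns [((0, 1), ())]
= [((0, 1), ())]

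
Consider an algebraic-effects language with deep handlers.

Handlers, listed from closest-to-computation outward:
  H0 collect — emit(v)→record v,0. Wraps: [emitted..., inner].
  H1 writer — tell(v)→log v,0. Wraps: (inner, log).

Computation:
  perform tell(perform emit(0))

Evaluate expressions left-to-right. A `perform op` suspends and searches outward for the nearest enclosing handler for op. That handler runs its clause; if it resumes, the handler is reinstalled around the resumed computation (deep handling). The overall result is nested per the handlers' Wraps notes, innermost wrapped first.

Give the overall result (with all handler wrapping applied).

Evaluation trace:
emit(0) @ H0 ⇒ out+=0
tell(0) @ H1 ⇒ log+=0
H0 returns [0, 0]
H1 returns ([0, 0], (0))
= ([0, 0], (0))

Answer: ([0, 0], (0))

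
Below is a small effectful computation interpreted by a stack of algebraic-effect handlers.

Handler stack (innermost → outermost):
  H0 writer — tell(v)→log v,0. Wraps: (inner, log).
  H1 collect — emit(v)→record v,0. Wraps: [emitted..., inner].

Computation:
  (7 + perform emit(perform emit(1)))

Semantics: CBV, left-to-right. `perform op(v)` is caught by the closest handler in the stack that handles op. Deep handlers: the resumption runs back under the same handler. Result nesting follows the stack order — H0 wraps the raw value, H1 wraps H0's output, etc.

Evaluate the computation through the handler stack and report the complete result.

Answer: [1, 0, (7, ())]

Working:
emit(1) @ H1 ⇒ out+=1
emit(0) @ H1 ⇒ out+=0
H0 returns (7, ())
H1 returns [1, 0, (7, ())]
= [1, 0, (7, ())]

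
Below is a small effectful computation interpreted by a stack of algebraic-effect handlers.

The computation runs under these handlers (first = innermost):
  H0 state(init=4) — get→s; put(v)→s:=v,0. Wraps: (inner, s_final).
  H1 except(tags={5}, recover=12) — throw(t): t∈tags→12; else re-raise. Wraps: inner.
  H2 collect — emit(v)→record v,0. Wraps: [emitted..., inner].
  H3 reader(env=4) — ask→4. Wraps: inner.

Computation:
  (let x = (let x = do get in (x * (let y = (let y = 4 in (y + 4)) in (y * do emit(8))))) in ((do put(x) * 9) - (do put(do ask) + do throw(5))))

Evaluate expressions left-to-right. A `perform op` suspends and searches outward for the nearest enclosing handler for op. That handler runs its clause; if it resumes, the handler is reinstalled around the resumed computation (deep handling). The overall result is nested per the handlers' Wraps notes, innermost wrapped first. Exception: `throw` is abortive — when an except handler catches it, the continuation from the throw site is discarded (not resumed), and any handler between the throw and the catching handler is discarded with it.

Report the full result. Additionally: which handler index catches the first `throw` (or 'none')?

Working:
get @ H0 ⇒ 4
emit(8) @ H2 ⇒ out+=8
put(0) @ H0 ⇒ s:=0
ask @ H3 ⇒ 4
put(4) @ H0 ⇒ s:=4
throw(5) @ H1 caught ⇒ 12
H2 returns [8, 12]
H3 returns [8, 12]
= [8, 12]

Answer: [8, 12] ; first throw caught by: H1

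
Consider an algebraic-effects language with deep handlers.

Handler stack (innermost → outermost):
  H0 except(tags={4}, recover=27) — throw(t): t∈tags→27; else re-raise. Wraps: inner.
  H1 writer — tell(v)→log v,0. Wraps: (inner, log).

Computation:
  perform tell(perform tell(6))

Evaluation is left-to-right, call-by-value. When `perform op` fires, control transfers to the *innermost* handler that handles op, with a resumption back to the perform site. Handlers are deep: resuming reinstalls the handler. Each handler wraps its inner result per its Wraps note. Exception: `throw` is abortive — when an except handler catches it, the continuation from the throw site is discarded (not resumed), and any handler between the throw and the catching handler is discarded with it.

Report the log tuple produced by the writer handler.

Answer: (6, 0)

Step-by-step:
tell(6) @ H1 ⇒ log+=6
tell(0) @ H1 ⇒ log+=0
H0 returns 0
H1 returns (0, (6, 0))
= (0, (6, 0))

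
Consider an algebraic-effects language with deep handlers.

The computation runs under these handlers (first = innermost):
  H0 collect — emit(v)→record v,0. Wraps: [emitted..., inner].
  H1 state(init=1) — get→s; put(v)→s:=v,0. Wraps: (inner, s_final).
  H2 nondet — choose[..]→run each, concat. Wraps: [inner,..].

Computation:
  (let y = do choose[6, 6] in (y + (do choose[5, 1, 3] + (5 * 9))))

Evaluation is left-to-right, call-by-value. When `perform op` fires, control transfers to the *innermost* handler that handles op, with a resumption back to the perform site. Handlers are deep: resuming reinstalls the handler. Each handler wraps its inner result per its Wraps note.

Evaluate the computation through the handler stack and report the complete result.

Answer: [([56], 1), ([52], 1), ([54], 1), ([56], 1), ([52], 1), ([54], 1)]

Working:
choose[6, 6] @ H2
  branch[0] choose=6:
    choose[5, 1, 3] @ H2
      branch[0] choose=5:
        H0 returns [56]
        H1 returns ([56], 1)
        H2 returns [([56], 1)]
      branch[1] choose=1:
        H0 returns [52]
        H1 returns ([52], 1)
        H2 returns [([52], 1)]
      branch[2] choose=3:
        H0 returns [54]
        H1 returns ([54], 1)
        H2 returns [([54], 1)]
  branch[1] choose=6:
    choose[5, 1, 3] @ H2
      branch[0] choose=5:
        H0 returns [56]
        H1 returns ([56], 1)
        H2 returns [([56], 1)]
      branch[1] choose=1:
        H0 returns [52]
        H1 returns ([52], 1)
        H2 returns [([52], 1)]
      branch[2] choose=3:
        H0 returns [54]
        H1 returns ([54], 1)
        H2 returns [([54], 1)]
= [([56], 1), ([52], 1), ([54], 1), ([56], 1), ([52], 1), ([54], 1)]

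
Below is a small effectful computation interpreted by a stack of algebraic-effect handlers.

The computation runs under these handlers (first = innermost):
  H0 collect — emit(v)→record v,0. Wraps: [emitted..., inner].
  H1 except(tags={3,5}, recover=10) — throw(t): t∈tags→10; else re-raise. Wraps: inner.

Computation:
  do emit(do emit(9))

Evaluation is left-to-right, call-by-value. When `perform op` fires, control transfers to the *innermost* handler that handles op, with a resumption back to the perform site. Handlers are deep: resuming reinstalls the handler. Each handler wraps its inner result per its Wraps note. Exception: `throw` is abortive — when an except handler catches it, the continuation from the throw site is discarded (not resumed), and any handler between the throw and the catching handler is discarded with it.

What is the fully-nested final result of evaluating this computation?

Answer: [9, 0, 0]

Evaluation trace:
emit(9) @ H0 ⇒ out+=9
emit(0) @ H0 ⇒ out+=0
H0 returns [9, 0, 0]
H1 returns [9, 0, 0]
= [9, 0, 0]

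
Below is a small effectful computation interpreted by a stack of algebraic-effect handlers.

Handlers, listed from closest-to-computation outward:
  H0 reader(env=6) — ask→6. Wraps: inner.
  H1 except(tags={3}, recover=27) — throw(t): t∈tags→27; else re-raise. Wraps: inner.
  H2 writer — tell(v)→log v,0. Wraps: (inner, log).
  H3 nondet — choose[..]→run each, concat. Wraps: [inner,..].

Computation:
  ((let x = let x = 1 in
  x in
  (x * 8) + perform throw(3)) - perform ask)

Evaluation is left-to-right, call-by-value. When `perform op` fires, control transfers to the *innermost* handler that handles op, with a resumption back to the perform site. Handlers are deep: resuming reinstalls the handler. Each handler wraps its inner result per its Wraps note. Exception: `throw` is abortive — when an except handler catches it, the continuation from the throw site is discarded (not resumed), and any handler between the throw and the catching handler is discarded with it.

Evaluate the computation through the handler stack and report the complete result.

Answer: [(27, ())]

Working:
throw(3) @ H1 caught ⇒ 27
H2 returns (27, ())
H3 returns [(27, ())]
= [(27, ())]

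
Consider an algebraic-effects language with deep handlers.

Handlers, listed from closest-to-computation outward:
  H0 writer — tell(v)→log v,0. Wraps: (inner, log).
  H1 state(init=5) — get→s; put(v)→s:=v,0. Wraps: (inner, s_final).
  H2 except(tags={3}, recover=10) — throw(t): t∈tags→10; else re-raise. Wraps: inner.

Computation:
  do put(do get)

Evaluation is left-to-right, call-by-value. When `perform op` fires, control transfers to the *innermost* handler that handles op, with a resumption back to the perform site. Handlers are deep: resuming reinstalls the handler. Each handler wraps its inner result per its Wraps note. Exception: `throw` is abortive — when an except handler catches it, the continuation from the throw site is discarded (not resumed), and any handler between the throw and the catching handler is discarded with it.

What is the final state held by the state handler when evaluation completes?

Step-by-step:
get @ H1 ⇒ 5
put(5) @ H1 ⇒ s:=5
H0 returns (0, ())
H1 returns ((0, ()), 5)
H2 returns ((0, ()), 5)
= ((0, ()), 5)

Answer: 5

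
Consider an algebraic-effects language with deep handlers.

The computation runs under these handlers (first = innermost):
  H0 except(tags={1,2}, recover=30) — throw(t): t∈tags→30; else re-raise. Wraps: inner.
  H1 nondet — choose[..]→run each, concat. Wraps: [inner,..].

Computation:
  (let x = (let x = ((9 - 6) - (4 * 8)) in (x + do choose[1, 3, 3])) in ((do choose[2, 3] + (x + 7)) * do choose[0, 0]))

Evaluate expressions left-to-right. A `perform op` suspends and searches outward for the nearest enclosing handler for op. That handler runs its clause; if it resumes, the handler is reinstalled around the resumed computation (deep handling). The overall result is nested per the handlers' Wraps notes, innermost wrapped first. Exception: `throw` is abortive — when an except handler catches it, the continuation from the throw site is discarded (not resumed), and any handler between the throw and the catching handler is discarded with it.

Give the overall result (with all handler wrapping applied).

Step-by-step:
choose[1, 3, 3] @ H1
  branch[0] choose=1:
    choose[2, 3] @ H1
      branch[0] choose=2:
        choose[0, 0] @ H1
          branch[0] choose=0:
            H0 returns 0
            H1 returns [0]
          branch[1] choose=0:
            H0 returns 0
            H1 returns [0]
      branch[1] choose=3:
        choose[0, 0] @ H1
          branch[0] choose=0:
            H0 returns 0
            H1 returns [0]
          branch[1] choose=0:
            H0 returns 0
            H1 returns [0]
  branch[1] choose=3:
    choose[2, 3] @ H1
      branch[0] choose=2:
        choose[0, 0] @ H1
          branch[0] choose=0:
            H0 returns 0
            H1 returns [0]
          branch[1] choose=0:
            H0 returns 0
            H1 returns [0]
      branch[1] choose=3:
        choose[0, 0] @ H1
          branch[0] choose=0:
            H0 returns 0
            H1 returns [0]
          branch[1] choose=0:
            H0 returns 0
            H1 returns [0]
  branch[2] choose=3:
    choose[2, 3] @ H1
      branch[0] choose=2:
        choose[0, 0] @ H1
          branch[0] choose=0:
            H0 returns 0
            H1 returns [0]
          branch[1] choose=0:
            H0 returns 0
            H1 returns [0]
      branch[1] choose=3:
        choose[0, 0] @ H1
          branch[0] choose=0:
            H0 returns 0
            H1 returns [0]
          branch[1] choose=0:
            H0 returns 0
            H1 returns [0]
= [0, 0, 0, 0, 0, 0, 0, 0, 0, 0, 0, 0]

Answer: [0, 0, 0, 0, 0, 0, 0, 0, 0, 0, 0, 0]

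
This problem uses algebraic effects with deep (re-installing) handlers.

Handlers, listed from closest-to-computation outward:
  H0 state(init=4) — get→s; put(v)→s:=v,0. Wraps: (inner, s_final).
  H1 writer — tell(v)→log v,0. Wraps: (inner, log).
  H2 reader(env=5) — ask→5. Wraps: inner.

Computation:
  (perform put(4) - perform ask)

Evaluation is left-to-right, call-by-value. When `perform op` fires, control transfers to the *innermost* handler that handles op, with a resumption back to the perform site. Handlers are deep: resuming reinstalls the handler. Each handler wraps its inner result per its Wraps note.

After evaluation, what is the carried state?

Answer: 4

Working:
put(4) @ H0 ⇒ s:=4
ask @ H2 ⇒ 5
H0 returns (-5, 4)
H1 returns ((-5, 4), ())
H2 returns ((-5, 4), ())
= ((-5, 4), ())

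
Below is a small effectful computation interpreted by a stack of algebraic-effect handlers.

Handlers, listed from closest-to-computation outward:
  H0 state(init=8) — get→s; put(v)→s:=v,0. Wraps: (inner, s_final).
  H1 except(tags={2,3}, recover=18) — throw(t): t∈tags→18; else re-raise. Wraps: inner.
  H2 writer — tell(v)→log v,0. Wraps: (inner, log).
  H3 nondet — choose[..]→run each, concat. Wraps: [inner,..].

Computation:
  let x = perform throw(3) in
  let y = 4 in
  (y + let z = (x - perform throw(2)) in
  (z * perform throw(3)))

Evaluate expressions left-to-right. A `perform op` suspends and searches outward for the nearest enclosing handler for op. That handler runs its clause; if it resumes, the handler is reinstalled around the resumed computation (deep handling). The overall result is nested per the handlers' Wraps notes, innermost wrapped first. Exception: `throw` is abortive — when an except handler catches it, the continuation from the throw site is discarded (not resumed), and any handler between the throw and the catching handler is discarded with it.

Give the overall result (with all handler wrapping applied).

Answer: [(18, ())]

Working:
throw(3) @ H1 caught ⇒ 18
H2 returns (18, ())
H3 returns [(18, ())]
= [(18, ())]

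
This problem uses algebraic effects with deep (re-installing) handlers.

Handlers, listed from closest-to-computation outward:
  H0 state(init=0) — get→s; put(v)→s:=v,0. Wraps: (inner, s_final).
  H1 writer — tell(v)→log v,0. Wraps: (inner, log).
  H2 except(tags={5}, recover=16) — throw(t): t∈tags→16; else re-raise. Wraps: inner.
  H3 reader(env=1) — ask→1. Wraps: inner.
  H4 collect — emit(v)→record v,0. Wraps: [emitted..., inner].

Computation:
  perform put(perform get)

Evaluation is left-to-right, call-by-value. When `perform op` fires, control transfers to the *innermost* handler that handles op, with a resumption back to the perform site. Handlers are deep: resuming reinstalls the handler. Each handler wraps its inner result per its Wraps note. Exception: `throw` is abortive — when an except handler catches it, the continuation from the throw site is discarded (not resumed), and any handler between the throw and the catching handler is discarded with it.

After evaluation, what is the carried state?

Answer: 0

Evaluation trace:
get @ H0 ⇒ 0
put(0) @ H0 ⇒ s:=0
H0 returns (0, 0)
H1 returns ((0, 0), ())
H2 returns ((0, 0), ())
H3 returns ((0, 0), ())
H4 returns [((0, 0), ())]
= [((0, 0), ())]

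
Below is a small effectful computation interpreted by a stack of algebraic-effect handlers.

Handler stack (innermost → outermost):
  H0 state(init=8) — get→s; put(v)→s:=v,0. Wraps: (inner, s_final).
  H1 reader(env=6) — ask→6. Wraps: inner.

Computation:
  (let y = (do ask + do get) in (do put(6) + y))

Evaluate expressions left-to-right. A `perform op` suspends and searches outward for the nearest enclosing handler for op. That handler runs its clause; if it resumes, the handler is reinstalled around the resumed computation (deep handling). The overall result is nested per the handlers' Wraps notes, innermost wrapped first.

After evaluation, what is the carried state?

Answer: 6

Step-by-step:
ask @ H1 ⇒ 6
get @ H0 ⇒ 8
put(6) @ H0 ⇒ s:=6
H0 returns (14, 6)
H1 returns (14, 6)
= (14, 6)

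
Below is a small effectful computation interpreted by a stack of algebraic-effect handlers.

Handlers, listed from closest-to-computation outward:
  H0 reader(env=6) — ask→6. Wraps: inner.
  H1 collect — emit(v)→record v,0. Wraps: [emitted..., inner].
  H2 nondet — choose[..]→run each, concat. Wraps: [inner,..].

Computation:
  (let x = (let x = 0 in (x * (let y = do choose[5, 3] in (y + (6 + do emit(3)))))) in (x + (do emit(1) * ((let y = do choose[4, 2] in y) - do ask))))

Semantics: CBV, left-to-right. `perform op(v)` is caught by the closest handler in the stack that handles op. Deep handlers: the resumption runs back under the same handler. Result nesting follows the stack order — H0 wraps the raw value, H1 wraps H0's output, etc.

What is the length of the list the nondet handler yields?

Answer: 4

Evaluation trace:
choose[5, 3] @ H2
  branch[0] choose=5:
    emit(3) @ H1 ⇒ out+=3
    emit(1) @ H1 ⇒ out+=1
    choose[4, 2] @ H2
      branch[0] choose=4:
        ask @ H0 ⇒ 6
        H0 returns 0
        H1 returns [3, 1, 0]
        H2 returns [[3, 1, 0]]
      branch[1] choose=2:
        ask @ H0 ⇒ 6
        H0 returns 0
        H1 returns [3, 1, 0]
        H2 returns [[3, 1, 0]]
  branch[1] choose=3:
    emit(3) @ H1 ⇒ out+=3
    emit(1) @ H1 ⇒ out+=1
    choose[4, 2] @ H2
      branch[0] choose=4:
        ask @ H0 ⇒ 6
        H0 returns 0
        H1 returns [3, 1, 0]
        H2 returns [[3, 1, 0]]
      branch[1] choose=2:
        ask @ H0 ⇒ 6
        H0 returns 0
        H1 returns [3, 1, 0]
        H2 returns [[3, 1, 0]]
= [[3, 1, 0], [3, 1, 0], [3, 1, 0], [3, 1, 0]]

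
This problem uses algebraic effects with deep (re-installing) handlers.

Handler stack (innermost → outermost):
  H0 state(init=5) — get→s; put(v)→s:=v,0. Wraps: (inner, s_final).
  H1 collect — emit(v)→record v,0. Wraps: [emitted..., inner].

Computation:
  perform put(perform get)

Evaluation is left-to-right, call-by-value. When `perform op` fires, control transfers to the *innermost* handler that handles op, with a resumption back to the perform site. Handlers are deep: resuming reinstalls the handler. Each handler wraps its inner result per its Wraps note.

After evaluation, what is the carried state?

Evaluation trace:
get @ H0 ⇒ 5
put(5) @ H0 ⇒ s:=5
H0 returns (0, 5)
H1 returns [(0, 5)]
= [(0, 5)]

Answer: 5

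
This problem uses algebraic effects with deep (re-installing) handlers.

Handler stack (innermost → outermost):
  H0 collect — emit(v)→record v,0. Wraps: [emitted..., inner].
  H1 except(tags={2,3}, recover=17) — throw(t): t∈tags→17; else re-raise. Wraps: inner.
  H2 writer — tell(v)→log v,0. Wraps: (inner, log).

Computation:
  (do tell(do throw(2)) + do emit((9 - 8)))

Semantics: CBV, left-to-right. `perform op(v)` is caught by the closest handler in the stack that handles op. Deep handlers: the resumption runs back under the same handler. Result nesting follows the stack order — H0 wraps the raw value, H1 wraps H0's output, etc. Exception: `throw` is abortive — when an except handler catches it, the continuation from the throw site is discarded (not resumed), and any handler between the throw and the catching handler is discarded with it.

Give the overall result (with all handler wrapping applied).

Evaluation trace:
throw(2) @ H1 caught ⇒ 17
H2 returns (17, ())
= (17, ())

Answer: (17, ())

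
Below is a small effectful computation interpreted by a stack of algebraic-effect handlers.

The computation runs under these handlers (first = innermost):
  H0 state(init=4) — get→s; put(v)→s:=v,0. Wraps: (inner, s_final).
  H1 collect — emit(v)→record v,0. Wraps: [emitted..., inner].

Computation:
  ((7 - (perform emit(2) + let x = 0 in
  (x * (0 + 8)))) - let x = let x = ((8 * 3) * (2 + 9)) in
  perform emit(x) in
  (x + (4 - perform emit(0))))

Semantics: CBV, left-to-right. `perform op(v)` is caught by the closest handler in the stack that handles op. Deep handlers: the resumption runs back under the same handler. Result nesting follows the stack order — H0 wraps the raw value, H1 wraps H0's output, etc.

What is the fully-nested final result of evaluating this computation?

Answer: [2, 264, 0, (3, 4)]

Step-by-step:
emit(2) @ H1 ⇒ out+=2
emit(264) @ H1 ⇒ out+=264
emit(0) @ H1 ⇒ out+=0
H0 returns (3, 4)
H1 returns [2, 264, 0, (3, 4)]
= [2, 264, 0, (3, 4)]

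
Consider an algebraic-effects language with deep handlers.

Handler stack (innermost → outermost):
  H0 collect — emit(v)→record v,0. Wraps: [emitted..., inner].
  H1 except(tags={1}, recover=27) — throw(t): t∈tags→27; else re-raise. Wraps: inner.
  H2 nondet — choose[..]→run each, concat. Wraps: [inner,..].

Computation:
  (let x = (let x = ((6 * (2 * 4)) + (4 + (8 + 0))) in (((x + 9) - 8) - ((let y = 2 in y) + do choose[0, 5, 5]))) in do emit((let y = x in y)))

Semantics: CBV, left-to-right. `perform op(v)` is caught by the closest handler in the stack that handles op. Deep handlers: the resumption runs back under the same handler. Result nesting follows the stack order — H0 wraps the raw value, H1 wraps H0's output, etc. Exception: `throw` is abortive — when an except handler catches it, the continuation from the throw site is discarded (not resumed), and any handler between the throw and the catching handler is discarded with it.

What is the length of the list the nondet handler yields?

Answer: 3

Working:
choose[0, 5, 5] @ H2
  branch[0] choose=0:
    emit(59) @ H0 ⇒ out+=59
    H0 returns [59, 0]
    H1 returns [59, 0]
    H2 returns [[59, 0]]
  branch[1] choose=5:
    emit(54) @ H0 ⇒ out+=54
    H0 returns [54, 0]
    H1 returns [54, 0]
    H2 returns [[54, 0]]
  branch[2] choose=5:
    emit(54) @ H0 ⇒ out+=54
    H0 returns [54, 0]
    H1 returns [54, 0]
    H2 returns [[54, 0]]
= [[59, 0], [54, 0], [54, 0]]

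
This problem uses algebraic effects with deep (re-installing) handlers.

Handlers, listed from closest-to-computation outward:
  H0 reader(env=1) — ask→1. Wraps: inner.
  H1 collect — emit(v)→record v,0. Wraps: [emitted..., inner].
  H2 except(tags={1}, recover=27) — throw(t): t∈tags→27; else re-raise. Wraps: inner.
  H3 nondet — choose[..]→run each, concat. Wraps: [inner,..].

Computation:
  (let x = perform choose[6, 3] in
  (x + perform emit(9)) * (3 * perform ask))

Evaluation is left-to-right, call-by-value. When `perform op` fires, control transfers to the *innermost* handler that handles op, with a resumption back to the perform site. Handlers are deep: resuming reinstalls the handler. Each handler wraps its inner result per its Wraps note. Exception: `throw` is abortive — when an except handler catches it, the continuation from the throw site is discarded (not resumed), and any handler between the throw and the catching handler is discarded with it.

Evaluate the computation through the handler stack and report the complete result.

Answer: [[9, 18], [9, 9]]

Evaluation trace:
choose[6, 3] @ H3
  branch[0] choose=6:
    emit(9) @ H1 ⇒ out+=9
    ask @ H0 ⇒ 1
    H0 returns 18
    H1 returns [9, 18]
    H2 returns [9, 18]
    H3 returns [[9, 18]]
  branch[1] choose=3:
    emit(9) @ H1 ⇒ out+=9
    ask @ H0 ⇒ 1
    H0 returns 9
    H1 returns [9, 9]
    H2 returns [9, 9]
    H3 returns [[9, 9]]
= [[9, 18], [9, 9]]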